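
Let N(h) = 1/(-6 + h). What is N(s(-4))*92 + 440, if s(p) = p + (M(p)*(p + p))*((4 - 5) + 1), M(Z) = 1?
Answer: 2154/5 ≈ 430.80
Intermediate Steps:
s(p) = p (s(p) = p + (1*(p + p))*((4 - 5) + 1) = p + (1*(2*p))*(-1 + 1) = p + (2*p)*0 = p + 0 = p)
N(s(-4))*92 + 440 = 92/(-6 - 4) + 440 = 92/(-10) + 440 = -⅒*92 + 440 = -46/5 + 440 = 2154/5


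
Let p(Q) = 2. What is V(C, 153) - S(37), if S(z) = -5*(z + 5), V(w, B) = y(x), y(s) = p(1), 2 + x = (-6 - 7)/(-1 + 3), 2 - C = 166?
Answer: 212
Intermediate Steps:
C = -164 (C = 2 - 1*166 = 2 - 166 = -164)
x = -17/2 (x = -2 + (-6 - 7)/(-1 + 3) = -2 - 13/2 = -17/2 ≈ -8.5000)
y(s) = 2
V(w, B) = 2
S(z) = -25 - 5*z (S(z) = -5*(5 + z) = -25 - 5*z)
V(C, 153) - S(37) = 2 - (-25 - 5*37) = 2 - (-25 - 185) = 2 - 1*(-210) = 2 + 210 = 212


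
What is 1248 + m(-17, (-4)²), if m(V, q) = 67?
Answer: 1315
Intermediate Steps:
1248 + m(-17, (-4)²) = 1248 + 67 = 1315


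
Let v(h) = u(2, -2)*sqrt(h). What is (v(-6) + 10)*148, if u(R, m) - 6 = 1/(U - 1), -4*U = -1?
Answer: 1480 + 2072*I*sqrt(6)/3 ≈ 1480.0 + 1691.8*I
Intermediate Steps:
U = 1/4 (U = -1/4*(-1) = 1/4 ≈ 0.25000)
u(R, m) = 14/3 (u(R, m) = 6 + 1/(1/4 - 1) = 6 + 1/(-3/4) = 6 - 4/3 = 14/3)
v(h) = 14*sqrt(h)/3
(v(-6) + 10)*148 = (14*sqrt(-6)/3 + 10)*148 = (14*(I*sqrt(6))/3 + 10)*148 = (14*I*sqrt(6)/3 + 10)*148 = (10 + 14*I*sqrt(6)/3)*148 = 1480 + 2072*I*sqrt(6)/3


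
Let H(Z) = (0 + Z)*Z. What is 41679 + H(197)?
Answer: 80488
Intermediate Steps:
H(Z) = Z² (H(Z) = Z*Z = Z²)
41679 + H(197) = 41679 + 197² = 41679 + 38809 = 80488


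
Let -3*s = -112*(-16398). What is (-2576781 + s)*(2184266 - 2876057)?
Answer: 2206102820643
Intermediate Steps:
s = -612192 (s = -(-112)*(-16398)/3 = -⅓*1836576 = -612192)
(-2576781 + s)*(2184266 - 2876057) = (-2576781 - 612192)*(2184266 - 2876057) = -3188973*(-691791) = 2206102820643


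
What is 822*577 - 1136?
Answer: 473158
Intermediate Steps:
822*577 - 1136 = 474294 - 1136 = 473158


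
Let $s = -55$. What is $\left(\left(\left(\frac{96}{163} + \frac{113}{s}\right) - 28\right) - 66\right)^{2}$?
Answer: $\frac{732477510801}{80371225} \approx 9113.7$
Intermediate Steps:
$\left(\left(\left(\frac{96}{163} + \frac{113}{s}\right) - 28\right) - 66\right)^{2} = \left(\left(\left(\frac{96}{163} + \frac{113}{-55}\right) - 28\right) - 66\right)^{2} = \left(\left(\left(96 \cdot \frac{1}{163} + 113 \left(- \frac{1}{55}\right)\right) - 28\right) - 66\right)^{2} = \left(\left(\left(\frac{96}{163} - \frac{113}{55}\right) - 28\right) - 66\right)^{2} = \left(\left(- \frac{13139}{8965} - 28\right) - 66\right)^{2} = \left(- \frac{264159}{8965} - 66\right)^{2} = \left(- \frac{855849}{8965}\right)^{2} = \frac{732477510801}{80371225}$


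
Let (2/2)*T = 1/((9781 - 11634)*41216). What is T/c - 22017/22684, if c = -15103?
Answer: -6348960631935641/6541300948129024 ≈ -0.97060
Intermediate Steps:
T = -1/76373248 (T = 1/((9781 - 11634)*41216) = (1/41216)/(-1853) = -1/1853*1/41216 = -1/76373248 ≈ -1.3094e-8)
T/c - 22017/22684 = -1/76373248/(-15103) - 22017/22684 = -1/76373248*(-1/15103) - 22017*1/22684 = 1/1153465164544 - 22017/22684 = -6348960631935641/6541300948129024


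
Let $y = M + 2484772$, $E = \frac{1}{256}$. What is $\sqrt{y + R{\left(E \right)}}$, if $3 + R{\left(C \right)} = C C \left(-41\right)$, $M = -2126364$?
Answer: $\frac{\sqrt{23488430039}}{256} \approx 598.67$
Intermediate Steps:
$E = \frac{1}{256} \approx 0.0039063$
$y = 358408$ ($y = -2126364 + 2484772 = 358408$)
$R{\left(C \right)} = -3 - 41 C^{2}$ ($R{\left(C \right)} = -3 + C C \left(-41\right) = -3 + C^{2} \left(-41\right) = -3 - 41 C^{2}$)
$\sqrt{y + R{\left(E \right)}} = \sqrt{358408 - \left(3 + \frac{41}{65536}\right)} = \sqrt{358408 - \frac{196649}{65536}} = \sqrt{\frac{23488430039}{65536}} = \frac{\sqrt{23488430039}}{256}$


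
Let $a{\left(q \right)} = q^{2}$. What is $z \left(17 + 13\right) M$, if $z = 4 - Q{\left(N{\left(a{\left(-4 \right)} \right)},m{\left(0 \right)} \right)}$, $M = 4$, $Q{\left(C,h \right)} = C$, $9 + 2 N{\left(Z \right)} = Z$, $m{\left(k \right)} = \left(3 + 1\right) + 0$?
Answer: $60$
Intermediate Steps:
$m{\left(k \right)} = 4$ ($m{\left(k \right)} = 4 + 0 = 4$)
$N{\left(Z \right)} = - \frac{9}{2} + \frac{Z}{2}$
$z = \frac{1}{2}$ ($z = 4 - \left(- \frac{9}{2} + \frac{\left(-4\right)^{2}}{2}\right) = 4 - \left(- \frac{9}{2} + \frac{1}{2} \cdot 16\right) = 4 - \left(- \frac{9}{2} + 8\right) = 4 - \frac{7}{2} = \frac{1}{2} \approx 0.5$)
$z \left(17 + 13\right) M = \frac{17 + 13}{2} \cdot 4 = \frac{1}{2} \cdot 30 \cdot 4 = 15 \cdot 4 = 60$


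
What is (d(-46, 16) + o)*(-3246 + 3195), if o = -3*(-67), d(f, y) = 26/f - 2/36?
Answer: -1410269/138 ≈ -10219.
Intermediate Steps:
d(f, y) = -1/18 + 26/f (d(f, y) = 26/f - 2*1/36 = 26/f - 1/18 = -1/18 + 26/f)
o = 201
(d(-46, 16) + o)*(-3246 + 3195) = ((1/18)*(468 - 1*(-46))/(-46) + 201)*(-3246 + 3195) = ((1/18)*(-1/46)*(468 + 46) + 201)*(-51) = ((1/18)*(-1/46)*514 + 201)*(-51) = (-257/414 + 201)*(-51) = (82957/414)*(-51) = -1410269/138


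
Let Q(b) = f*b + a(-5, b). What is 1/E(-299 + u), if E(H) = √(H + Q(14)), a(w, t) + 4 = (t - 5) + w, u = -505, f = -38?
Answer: -I*√334/668 ≈ -0.027359*I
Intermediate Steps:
a(w, t) = -9 + t + w (a(w, t) = -4 + ((t - 5) + w) = -4 + ((-5 + t) + w) = -4 + (-5 + t + w) = -9 + t + w)
Q(b) = -14 - 37*b (Q(b) = -38*b + (-9 + b - 5) = -38*b + (-14 + b) = -14 - 37*b)
E(H) = √(-532 + H) (E(H) = √(H + (-14 - 37*14)) = √(H + (-14 - 518)) = √(H - 532) = √(-532 + H))
1/E(-299 + u) = 1/(√(-532 + (-299 - 505))) = 1/(√(-532 - 804)) = 1/(√(-1336)) = 1/(2*I*√334) = -I*√334/668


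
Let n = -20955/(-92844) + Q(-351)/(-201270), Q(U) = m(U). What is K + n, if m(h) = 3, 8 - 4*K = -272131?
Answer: 35315277455893/519075330 ≈ 68035.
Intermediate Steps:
K = 272139/4 (K = 2 - ¼*(-272131) = 2 + 272131/4 = 272139/4 ≈ 68035.)
Q(U) = 3
n = 234296351/1038150660 (n = -20955/(-92844) + 3/(-201270) = -20955*(-1/92844) + 3*(-1/201270) = 6985/30948 - 1/67090 = 234296351/1038150660 ≈ 0.22569)
K + n = 272139/4 + 234296351/1038150660 = 35315277455893/519075330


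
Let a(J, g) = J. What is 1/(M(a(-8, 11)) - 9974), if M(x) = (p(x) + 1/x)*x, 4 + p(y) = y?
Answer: -1/9877 ≈ -0.00010125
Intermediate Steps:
p(y) = -4 + y
M(x) = x*(-4 + x + 1/x) (M(x) = ((-4 + x) + 1/x)*x = (-4 + x + 1/x)*x = x*(-4 + x + 1/x))
1/(M(a(-8, 11)) - 9974) = 1/((1 - 8*(-4 - 8)) - 9974) = 1/((1 - 8*(-12)) - 9974) = 1/((1 + 96) - 9974) = 1/(97 - 9974) = 1/(-9877) = -1/9877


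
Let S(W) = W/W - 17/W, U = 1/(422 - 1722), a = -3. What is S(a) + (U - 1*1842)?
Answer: -7157803/3900 ≈ -1835.3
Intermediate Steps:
U = -1/1300 (U = 1/(-1300) = -1/1300 ≈ -0.00076923)
S(W) = 1 - 17/W
S(a) + (U - 1*1842) = (-17 - 3)/(-3) + (-1/1300 - 1*1842) = -⅓*(-20) + (-1/1300 - 1842) = 20/3 - 2394601/1300 = -7157803/3900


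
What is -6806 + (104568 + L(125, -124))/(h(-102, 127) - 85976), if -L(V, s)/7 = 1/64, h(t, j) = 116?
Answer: -7481186917/1099008 ≈ -6807.2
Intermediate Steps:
L(V, s) = -7/64
-6806 + (104568 + L(125, -124))/(h(-102, 127) - 85976) = -6806 + (104568 - 7/64)/(116 - 85976) = -6806 + (6692345/64)/(-85860) = -6806 + (6692345/64)*(-1/85860) = -6806 - 1338469/1099008 = -7481186917/1099008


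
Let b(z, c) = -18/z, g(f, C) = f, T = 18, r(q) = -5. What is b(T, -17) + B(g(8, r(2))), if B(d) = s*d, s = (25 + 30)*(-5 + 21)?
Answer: 7039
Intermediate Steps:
s = 880 (s = 55*16 = 880)
B(d) = 880*d
b(T, -17) + B(g(8, r(2))) = -18/18 + 880*8 = -18*1/18 + 7040 = -1 + 7040 = 7039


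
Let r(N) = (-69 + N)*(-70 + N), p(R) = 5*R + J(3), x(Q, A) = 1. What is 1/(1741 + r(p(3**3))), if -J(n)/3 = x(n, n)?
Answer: 1/5647 ≈ 0.00017709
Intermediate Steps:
J(n) = -3 (J(n) = -3*1 = -3)
p(R) = -3 + 5*R (p(R) = 5*R - 3 = -3 + 5*R)
r(N) = (-70 + N)*(-69 + N)
1/(1741 + r(p(3**3))) = 1/(1741 + (4830 + (-3 + 5*3**3)**2 - 139*(-3 + 5*3**3))) = 1/(1741 + (4830 + (-3 + 5*27)**2 - 139*(-3 + 5*27))) = 1/(1741 + (4830 + (-3 + 135)**2 - 139*(-3 + 135))) = 1/(1741 + (4830 + 132**2 - 139*132)) = 1/(1741 + (4830 + 17424 - 18348)) = 1/(1741 + 3906) = 1/5647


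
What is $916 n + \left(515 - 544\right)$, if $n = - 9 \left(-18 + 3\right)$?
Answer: $123631$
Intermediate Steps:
$n = 135$ ($n = \left(-9\right) \left(-15\right) = 135$)
$916 n + \left(515 - 544\right) = 916 \cdot 135 + \left(515 - 544\right) = 123660 + \left(515 - 544\right) = 123660 - 29 = 123631$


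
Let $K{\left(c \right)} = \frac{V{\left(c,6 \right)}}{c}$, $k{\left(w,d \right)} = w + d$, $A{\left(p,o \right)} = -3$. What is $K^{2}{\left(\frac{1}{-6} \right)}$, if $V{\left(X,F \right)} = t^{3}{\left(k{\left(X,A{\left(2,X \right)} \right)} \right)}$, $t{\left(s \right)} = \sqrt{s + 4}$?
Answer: $\frac{125}{6} \approx 20.833$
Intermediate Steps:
$k{\left(w,d \right)} = d + w$
$t{\left(s \right)} = \sqrt{4 + s}$
$V{\left(X,F \right)} = \left(1 + X\right)^{\frac{3}{2}}$ ($V{\left(X,F \right)} = \left(\sqrt{4 + \left(-3 + X\right)}\right)^{3} = \left(\sqrt{1 + X}\right)^{3} = \left(1 + X\right)^{\frac{3}{2}}$)
$K{\left(c \right)} = \frac{\left(1 + c\right)^{\frac{3}{2}}}{c}$
$K^{2}{\left(\frac{1}{-6} \right)} = \left(\frac{\left(1 + \frac{1}{-6}\right)^{\frac{3}{2}}}{\frac{1}{-6}}\right)^{2} = \left(\frac{\left(1 - \frac{1}{6}\right)^{\frac{3}{2}}}{- \frac{1}{6}}\right)^{2} = \left(- 6 \left(\frac{5}{6}\right)^{\frac{3}{2}}\right)^{2} = \left(- 6 \frac{5 \sqrt{30}}{36}\right)^{2} = \left(- \frac{5 \sqrt{30}}{6}\right)^{2} = \frac{125}{6}$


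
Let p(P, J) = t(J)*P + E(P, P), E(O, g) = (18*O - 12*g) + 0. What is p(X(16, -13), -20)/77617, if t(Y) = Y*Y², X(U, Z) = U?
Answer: -127904/77617 ≈ -1.6479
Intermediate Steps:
E(O, g) = -12*g + 18*O (E(O, g) = (-12*g + 18*O) + 0 = -12*g + 18*O)
t(Y) = Y³
p(P, J) = 6*P + P*J³ (p(P, J) = J³*P + (-12*P + 18*P) = P*J³ + 6*P = 6*P + P*J³)
p(X(16, -13), -20)/77617 = (16*(6 + (-20)³))/77617 = (16*(6 - 8000))*(1/77617) = (16*(-7994))*(1/77617) = -127904*1/77617 = -127904/77617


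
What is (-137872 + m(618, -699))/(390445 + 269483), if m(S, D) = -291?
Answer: -138163/659928 ≈ -0.20936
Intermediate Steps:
(-137872 + m(618, -699))/(390445 + 269483) = (-137872 - 291)/(390445 + 269483) = -138163/659928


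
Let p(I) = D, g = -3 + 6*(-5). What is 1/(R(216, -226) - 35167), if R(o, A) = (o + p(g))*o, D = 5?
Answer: 1/12569 ≈ 7.9561e-5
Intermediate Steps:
g = -33 (g = -3 - 30 = -33)
p(I) = 5
R(o, A) = o*(5 + o) (R(o, A) = (o + 5)*o = (5 + o)*o = o*(5 + o))
1/(R(216, -226) - 35167) = 1/(216*(5 + 216) - 35167) = 1/(216*221 - 35167) = 1/(47736 - 35167) = 1/12569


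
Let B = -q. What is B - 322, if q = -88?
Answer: -234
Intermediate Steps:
B = 88 (B = -1*(-88) = 88)
B - 322 = 88 - 322 = -234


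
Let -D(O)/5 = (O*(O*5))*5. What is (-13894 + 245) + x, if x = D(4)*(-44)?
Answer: 74351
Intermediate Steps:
D(O) = -125*O**2 (D(O) = -5*O*(O*5)*5 = -5*O*(5*O)*5 = -5*5*O**2*5 = -125*O**2)
x = 88000 (x = -125*4**2*(-44) = -125*16*(-44) = -2000*(-44) = 88000)
(-13894 + 245) + x = (-13894 + 245) + 88000 = -13649 + 88000 = 74351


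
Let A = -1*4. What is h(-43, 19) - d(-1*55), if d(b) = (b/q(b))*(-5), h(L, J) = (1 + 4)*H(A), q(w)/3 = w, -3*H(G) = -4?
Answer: 25/3 ≈ 8.3333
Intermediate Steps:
A = -4
H(G) = 4/3 (H(G) = -⅓*(-4) = 4/3)
q(w) = 3*w
h(L, J) = 20/3 (h(L, J) = (1 + 4)*(4/3) = 5*(4/3) = 20/3)
d(b) = -5/3 (d(b) = (b/((3*b)))*(-5) = (b*(1/(3*b)))*(-5) = (⅓)*(-5) = -5/3)
h(-43, 19) - d(-1*55) = 20/3 - 1*(-5/3) = 20/3 + 5/3 = 25/3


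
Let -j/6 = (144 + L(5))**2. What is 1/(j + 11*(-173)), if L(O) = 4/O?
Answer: -25/3192631 ≈ -7.8305e-6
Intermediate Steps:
j = -3145056/25 (j = -6*(144 + 4/5)**2 = -6*(724/5)**2 = -6*524176/25 = -3145056/25 ≈ -1.2580e+5)
1/(j + 11*(-173)) = 1/(-3145056/25 + 11*(-173)) = 1/(-3145056/25 - 1903) = 1/(-3192631/25) = -25/3192631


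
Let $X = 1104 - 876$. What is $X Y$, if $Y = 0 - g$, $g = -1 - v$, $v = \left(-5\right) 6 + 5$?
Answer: $-5472$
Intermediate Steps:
$v = -25$ ($v = -30 + 5 = -25$)
$g = 24$ ($g = -1 - -25 = -1 + 25 = 24$)
$Y = -24$ ($Y = 0 - 24 = -24$)
$X = 228$
$X Y = 228 \left(-24\right) = -5472$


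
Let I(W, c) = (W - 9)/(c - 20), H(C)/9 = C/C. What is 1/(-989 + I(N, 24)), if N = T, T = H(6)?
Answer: -1/989 ≈ -0.0010111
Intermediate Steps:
H(C) = 9 (H(C) = 9*(C/C) = 9*1 = 9)
T = 9
N = 9
I(W, c) = (-9 + W)/(-20 + c)
1/(-989 + I(N, 24)) = 1/(-989 + (-9 + 9)/(-20 + 24)) = 1/(-989 + 0/4) = 1/(-989 + (¼)*0) = 1/(-989 + 0) = 1/(-989) = -1/989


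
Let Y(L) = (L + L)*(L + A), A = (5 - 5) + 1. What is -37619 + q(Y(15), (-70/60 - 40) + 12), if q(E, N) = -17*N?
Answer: -222739/6 ≈ -37123.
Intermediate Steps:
A = 1 (A = 0 + 1 = 1)
Y(L) = 2*L*(1 + L) (Y(L) = (L + L)*(L + 1) = (2*L)*(1 + L) = 2*L*(1 + L))
-37619 + q(Y(15), (-70/60 - 40) + 12) = -37619 - 17*((-70/60 - 40) + 12) = -37619 - 17*((-70*1/60 - 40) + 12) = -37619 - 17*((-7/6 - 40) + 12) = -37619 - 17*(-247/6 + 12) = -37619 - 17*(-175/6) = -37619 + 2975/6 = -222739/6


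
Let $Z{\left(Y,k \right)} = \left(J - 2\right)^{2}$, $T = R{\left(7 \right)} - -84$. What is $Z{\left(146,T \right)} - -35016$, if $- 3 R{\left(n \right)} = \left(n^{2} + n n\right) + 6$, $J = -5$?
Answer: $35065$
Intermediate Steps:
$R{\left(n \right)} = -2 - \frac{2 n^{2}}{3}$ ($R{\left(n \right)} = - \frac{\left(n^{2} + n n\right) + 6}{3} = - \frac{\left(n^{2} + n^{2}\right) + 6}{3} = - \frac{2 n^{2} + 6}{3} = - \frac{6 + 2 n^{2}}{3} = -2 - \frac{2 n^{2}}{3}$)
$T = \frac{148}{3}$ ($T = \left(-2 - \frac{2 \cdot 7^{2}}{3}\right) - -84 = \left(-2 - \frac{98}{3}\right) + 84 = - \frac{104}{3} + 84 = \frac{148}{3} \approx 49.333$)
$Z{\left(Y,k \right)} = 49$ ($Z{\left(Y,k \right)} = \left(-5 - 2\right)^{2} = \left(-7\right)^{2} = 49$)
$Z{\left(146,T \right)} - -35016 = 49 - -35016 = 49 + 35016 = 35065$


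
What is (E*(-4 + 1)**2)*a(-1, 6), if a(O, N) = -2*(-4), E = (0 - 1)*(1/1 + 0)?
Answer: -72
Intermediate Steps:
E = -1 (E = -(1 + 0) = -1*1 = -1)
a(O, N) = 8
(E*(-4 + 1)**2)*a(-1, 6) = -(-4 + 1)**2*8 = -1*(-3)**2*8 = -1*9*8 = -9*8 = -72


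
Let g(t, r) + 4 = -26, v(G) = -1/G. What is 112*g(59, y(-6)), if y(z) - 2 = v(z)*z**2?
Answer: -3360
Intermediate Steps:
y(z) = 2 - z (y(z) = 2 + (-1/z)*z**2 = 2 - z)
g(t, r) = -30 (g(t, r) = -4 - 26 = -30)
112*g(59, y(-6)) = 112*(-30) = -3360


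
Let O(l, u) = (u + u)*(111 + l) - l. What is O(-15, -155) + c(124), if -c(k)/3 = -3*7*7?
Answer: -29304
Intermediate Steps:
O(l, u) = -l + 2*u*(111 + l) (O(l, u) = (2*u)*(111 + l) - l = 2*u*(111 + l) - l = -l + 2*u*(111 + l))
c(k) = 441 (c(k) = -3*(-3*7)*7 = -(-63)*7 = -3*(-147) = 441)
O(-15, -155) + c(124) = (-1*(-15) + 222*(-155) + 2*(-15)*(-155)) + 441 = (15 - 34410 + 4650) + 441 = -29745 + 441 = -29304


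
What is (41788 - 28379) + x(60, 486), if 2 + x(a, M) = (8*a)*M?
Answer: 246687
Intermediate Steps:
x(a, M) = -2 + 8*M*a (x(a, M) = -2 + (8*a)*M = -2 + 8*M*a)
(41788 - 28379) + x(60, 486) = (41788 - 28379) + (-2 + 8*486*60) = 13409 + (-2 + 233280) = 13409 + 233278 = 246687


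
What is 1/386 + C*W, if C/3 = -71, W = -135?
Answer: 11099431/386 ≈ 28755.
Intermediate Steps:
C = -213 (C = 3*(-71) = -213)
1/386 + C*W = 1/386 - 213*(-135) = 1/386 + 28755 = 11099431/386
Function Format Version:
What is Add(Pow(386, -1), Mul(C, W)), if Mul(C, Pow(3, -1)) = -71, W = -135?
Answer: Rational(11099431, 386) ≈ 28755.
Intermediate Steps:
C = -213 (C = Mul(3, -71) = -213)
Add(Pow(386, -1), Mul(C, W)) = Add(Pow(386, -1), Mul(-213, -135)) = Add(Rational(1, 386), 28755) = Rational(11099431, 386)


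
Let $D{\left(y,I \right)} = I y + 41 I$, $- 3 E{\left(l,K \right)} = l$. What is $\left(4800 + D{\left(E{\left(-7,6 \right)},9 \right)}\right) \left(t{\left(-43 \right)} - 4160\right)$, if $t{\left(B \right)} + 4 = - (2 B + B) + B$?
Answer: $-21164820$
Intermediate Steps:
$E{\left(l,K \right)} = - \frac{l}{3}$
$D{\left(y,I \right)} = 41 I + I y$
$t{\left(B \right)} = -4 - 2 B$ ($t{\left(B \right)} = -4 + \left(- (2 B + B) + B\right) = -4 + \left(- 3 B + B\right) = -4 - 2 B$)
$\left(4800 + D{\left(E{\left(-7,6 \right)},9 \right)}\right) \left(t{\left(-43 \right)} - 4160\right) = \left(4800 + 9 \left(41 - - \frac{7}{3}\right)\right) \left(\left(-4 - -86\right) - 4160\right) = \left(4800 + 9 \left(41 + \frac{7}{3}\right)\right) \left(\left(-4 + 86\right) - 4160\right) = \left(4800 + 9 \cdot \frac{130}{3}\right) \left(82 - 4160\right) = \left(4800 + 390\right) \left(-4078\right) = 5190 \left(-4078\right) = -21164820$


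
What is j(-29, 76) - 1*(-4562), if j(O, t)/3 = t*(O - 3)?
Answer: -2734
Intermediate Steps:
j(O, t) = 3*t*(-3 + O) (j(O, t) = 3*(t*(O - 3)) = 3*(t*(-3 + O)) = 3*t*(-3 + O))
j(-29, 76) - 1*(-4562) = 3*76*(-3 - 29) - 1*(-4562) = 3*76*(-32) + 4562 = -7296 + 4562 = -2734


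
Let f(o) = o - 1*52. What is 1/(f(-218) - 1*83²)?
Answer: -1/7159 ≈ -0.00013968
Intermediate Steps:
f(o) = -52 + o (f(o) = o - 52 = -52 + o)
1/(f(-218) - 1*83²) = 1/((-52 - 218) - 1*83²) = 1/(-270 - 1*6889) = 1/(-270 - 6889) = 1/(-7159) = -1/7159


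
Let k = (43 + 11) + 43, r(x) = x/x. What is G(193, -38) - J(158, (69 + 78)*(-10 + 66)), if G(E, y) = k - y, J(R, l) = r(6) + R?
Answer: -24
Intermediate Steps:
r(x) = 1
k = 97 (k = 54 + 43 = 97)
J(R, l) = 1 + R
G(E, y) = 97 - y
G(193, -38) - J(158, (69 + 78)*(-10 + 66)) = (97 - 1*(-38)) - (1 + 158) = (97 + 38) - 1*159 = 135 - 159 = -24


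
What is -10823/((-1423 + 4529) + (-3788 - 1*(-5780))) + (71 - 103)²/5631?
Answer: -55723961/28706838 ≈ -1.9411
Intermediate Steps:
-10823/((-1423 + 4529) + (-3788 - 1*(-5780))) + (71 - 103)²/5631 = -10823/(3106 + (-3788 + 5780)) + (-32)²*(1/5631) = -10823/(3106 + 1992) + 1024*(1/5631) = -10823/5098 + 1024/5631 = -55723961/28706838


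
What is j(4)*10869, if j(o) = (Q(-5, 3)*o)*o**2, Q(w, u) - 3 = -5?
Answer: -1391232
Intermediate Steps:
Q(w, u) = -2 (Q(w, u) = 3 - 5 = -2)
j(o) = -2*o**3 (j(o) = (-2*o)*o**2 = -2*o**3)
j(4)*10869 = -2*4**3*10869 = -2*64*10869 = -128*10869 = -1391232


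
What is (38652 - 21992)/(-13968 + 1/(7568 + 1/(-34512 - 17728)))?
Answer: -1646642408635/1380570284888 ≈ -1.1927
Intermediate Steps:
(38652 - 21992)/(-13968 + 1/(7568 + 1/(-34512 - 17728))) = 16660/(-13968 + 1/(7568 + 1/(-52240))) = 16660/(-13968 + 1/(7568 - 1/52240)) = 16660/(-13968 + 1/(395352319/52240)) = 16660/(-13968 + 52240/395352319) = 16660/(-5522281139552/395352319) = 16660*(-395352319/5522281139552) = -1646642408635/1380570284888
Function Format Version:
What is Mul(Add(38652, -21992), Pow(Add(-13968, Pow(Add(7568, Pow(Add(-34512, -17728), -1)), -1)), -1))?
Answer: Rational(-1646642408635, 1380570284888) ≈ -1.1927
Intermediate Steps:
Mul(Add(38652, -21992), Pow(Add(-13968, Pow(Add(7568, Pow(Add(-34512, -17728), -1)), -1)), -1)) = Mul(16660, Pow(Add(-13968, Pow(Add(7568, Pow(-52240, -1)), -1)), -1)) = Mul(16660, Pow(Add(-13968, Pow(Add(7568, Rational(-1, 52240)), -1)), -1)) = Mul(16660, Pow(Add(-13968, Pow(Rational(395352319, 52240), -1)), -1)) = Mul(16660, Pow(Add(-13968, Rational(52240, 395352319)), -1)) = Mul(16660, Pow(Rational(-5522281139552, 395352319), -1)) = Mul(16660, Rational(-395352319, 5522281139552)) = Rational(-1646642408635, 1380570284888)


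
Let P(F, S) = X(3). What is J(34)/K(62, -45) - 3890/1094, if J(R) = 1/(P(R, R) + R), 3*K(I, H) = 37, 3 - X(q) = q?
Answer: -2445169/688126 ≈ -3.5534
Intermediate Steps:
X(q) = 3 - q
P(F, S) = 0 (P(F, S) = 3 - 1*3 = 3 - 3 = 0)
K(I, H) = 37/3 (K(I, H) = (⅓)*37 = 37/3)
J(R) = 1/R (J(R) = 1/(0 + R) = 1/R)
J(34)/K(62, -45) - 3890/1094 = 1/(34*(37/3)) - 3890/1094 = (1/34)*(3/37) - 3890*1/1094 = 3/1258 - 1945/547 = -2445169/688126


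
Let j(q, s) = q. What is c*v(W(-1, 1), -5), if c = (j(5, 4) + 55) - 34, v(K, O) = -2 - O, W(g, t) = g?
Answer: 78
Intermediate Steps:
c = 26 (c = (5 + 55) - 34 = 60 - 34 = 26)
c*v(W(-1, 1), -5) = 26*(-2 - 1*(-5)) = 26*(-2 + 5) = 26*3 = 78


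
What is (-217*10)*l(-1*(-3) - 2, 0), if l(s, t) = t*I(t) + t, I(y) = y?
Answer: 0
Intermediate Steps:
l(s, t) = t + t² (l(s, t) = t*t + t = t² + t = t + t²)
(-217*10)*l(-1*(-3) - 2, 0) = (-217*10)*(0*(1 + 0)) = -0 = -2170*0 = 0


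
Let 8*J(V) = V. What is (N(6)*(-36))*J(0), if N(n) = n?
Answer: 0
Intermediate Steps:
J(V) = V/8
(N(6)*(-36))*J(0) = (6*(-36))*((⅛)*0) = -216*0 = 0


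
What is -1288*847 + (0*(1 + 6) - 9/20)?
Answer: -21818729/20 ≈ -1.0909e+6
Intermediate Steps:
-1288*847 + (0*(1 + 6) - 9/20) = -1090936 + (0*7 - 9*1/20) = -1090936 + (0 - 9/20) = -1090936 - 9/20 = -21818729/20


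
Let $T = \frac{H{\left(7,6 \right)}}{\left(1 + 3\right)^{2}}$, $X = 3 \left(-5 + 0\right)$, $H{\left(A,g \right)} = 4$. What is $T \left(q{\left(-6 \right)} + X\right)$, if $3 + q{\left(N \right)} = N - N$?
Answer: $- \frac{9}{2} \approx -4.5$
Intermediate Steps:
$q{\left(N \right)} = -3$ ($q{\left(N \right)} = -3 + \left(N - N\right) = -3 + 0 = -3$)
$X = -15$ ($X = 3 \left(-5\right) = -15$)
$T = \frac{1}{4}$ ($T = \frac{4}{\left(1 + 3\right)^{2}} = \frac{4}{4^{2}} = \frac{4}{16} = 4 \cdot \frac{1}{16} = \frac{1}{4} \approx 0.25$)
$T \left(q{\left(-6 \right)} + X\right) = \frac{-3 - 15}{4} = \frac{1}{4} \left(-18\right) = - \frac{9}{2}$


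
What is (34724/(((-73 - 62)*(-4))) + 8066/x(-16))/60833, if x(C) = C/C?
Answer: 1097591/8212455 ≈ 0.13365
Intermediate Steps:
x(C) = 1
(34724/(((-73 - 62)*(-4))) + 8066/x(-16))/60833 = (34724/(((-73 - 62)*(-4))) + 8066/1)/60833 = (34724/((-135*(-4))) + 8066*1)*(1/60833) = (34724/540 + 8066)*(1/60833) = (34724*(1/540) + 8066)*(1/60833) = (8681/135 + 8066)*(1/60833) = (1097591/135)*(1/60833) = 1097591/8212455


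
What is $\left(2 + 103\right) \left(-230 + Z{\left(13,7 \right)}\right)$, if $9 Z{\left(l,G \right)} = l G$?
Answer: $- \frac{69265}{3} \approx -23088.0$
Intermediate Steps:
$Z{\left(l,G \right)} = \frac{G l}{9}$ ($Z{\left(l,G \right)} = \frac{l G}{9} = \frac{G l}{9}$)
$\left(2 + 103\right) \left(-230 + Z{\left(13,7 \right)}\right) = \left(2 + 103\right) \left(-230 + \frac{1}{9} \cdot 7 \cdot 13\right) = 105 \left(-230 + \frac{91}{9}\right) = 105 \left(- \frac{1979}{9}\right) = - \frac{69265}{3}$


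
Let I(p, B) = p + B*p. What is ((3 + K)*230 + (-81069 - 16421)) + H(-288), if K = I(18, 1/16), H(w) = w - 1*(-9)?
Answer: -370721/4 ≈ -92680.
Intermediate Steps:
H(w) = 9 + w (H(w) = w + 9 = 9 + w)
K = 153/8 (K = 18*(1 + 1/16) = 18*(17/16) = 153/8 ≈ 19.125)
((3 + K)*230 + (-81069 - 16421)) + H(-288) = ((3 + 153/8)*230 + (-81069 - 16421)) + (9 - 288) = ((177/8)*230 - 97490) - 279 = (20355/4 - 97490) - 279 = -369605/4 - 279 = -370721/4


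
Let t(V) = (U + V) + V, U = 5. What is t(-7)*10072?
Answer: -90648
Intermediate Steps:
t(V) = 5 + 2*V (t(V) = (5 + V) + V = 5 + 2*V)
t(-7)*10072 = (5 + 2*(-7))*10072 = (5 - 14)*10072 = -9*10072 = -90648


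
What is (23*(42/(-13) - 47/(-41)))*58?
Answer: -1482074/533 ≈ -2780.6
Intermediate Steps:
(23*(42/(-13) - 47/(-41)))*58 = (23*(42*(-1/13) - 47*(-1/41)))*58 = (23*(-42/13 + 47/41))*58 = (23*(-1111/533))*58 = -25553/533*58 = -1482074/533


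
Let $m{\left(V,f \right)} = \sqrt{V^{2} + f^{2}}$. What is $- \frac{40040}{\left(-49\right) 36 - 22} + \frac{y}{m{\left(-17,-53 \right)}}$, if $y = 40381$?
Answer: $\frac{20020}{893} + \frac{40381 \sqrt{3098}}{3098} \approx 747.92$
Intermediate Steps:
$- \frac{40040}{\left(-49\right) 36 - 22} + \frac{y}{m{\left(-17,-53 \right)}} = - \frac{40040}{\left(-49\right) 36 - 22} + \frac{40381}{\sqrt{\left(-17\right)^{2} + \left(-53\right)^{2}}} = - \frac{40040}{-1764 - 22} + \frac{40381}{\sqrt{289 + 2809}} = - \frac{40040}{-1786} + \frac{40381}{\sqrt{3098}} = \left(-40040\right) \left(- \frac{1}{1786}\right) + 40381 \frac{\sqrt{3098}}{3098} = \frac{20020}{893} + \frac{40381 \sqrt{3098}}{3098}$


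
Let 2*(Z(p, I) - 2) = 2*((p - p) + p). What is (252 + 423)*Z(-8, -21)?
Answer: -4050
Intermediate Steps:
Z(p, I) = 2 + p (Z(p, I) = 2 + (2*((p - p) + p))/2 = 2 + (2*(0 + p))/2 = 2 + (2*p)/2 = 2 + p)
(252 + 423)*Z(-8, -21) = (252 + 423)*(2 - 8) = 675*(-6) = -4050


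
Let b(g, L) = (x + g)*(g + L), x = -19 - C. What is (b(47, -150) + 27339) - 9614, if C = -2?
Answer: 14635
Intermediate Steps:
x = -17 (x = -19 - 1*(-2) = -19 + 2 = -17)
b(g, L) = (-17 + g)*(L + g) (b(g, L) = (-17 + g)*(g + L) = (-17 + g)*(L + g))
(b(47, -150) + 27339) - 9614 = ((47² - 17*(-150) - 17*47 - 150*47) + 27339) - 9614 = ((2209 + 2550 - 799 - 7050) + 27339) - 9614 = (-3090 + 27339) - 9614 = 24249 - 9614 = 14635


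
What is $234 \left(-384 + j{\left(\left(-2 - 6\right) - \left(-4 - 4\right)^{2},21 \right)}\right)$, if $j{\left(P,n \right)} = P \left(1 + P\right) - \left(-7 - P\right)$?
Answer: $1091142$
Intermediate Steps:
$j{\left(P,n \right)} = 7 + P + P \left(1 + P\right)$ ($j{\left(P,n \right)} = P \left(1 + P\right) + \left(7 + P\right) = 7 + P + P \left(1 + P\right)$)
$234 \left(-384 + j{\left(\left(-2 - 6\right) - \left(-4 - 4\right)^{2},21 \right)}\right) = 234 \left(-384 + \left(7 + \left(\left(-2 - 6\right) - \left(-4 - 4\right)^{2}\right)^{2} + 2 \left(\left(-2 - 6\right) - \left(-4 - 4\right)^{2}\right)\right)\right) = 234 \left(-384 + \left(7 + \left(\left(-2 - 6\right) - \left(-8\right)^{2}\right)^{2} + 2 \left(\left(-2 - 6\right) - \left(-8\right)^{2}\right)\right)\right) = 234 \left(-384 + \left(7 + \left(-8 - 64\right)^{2} + 2 \left(-8 - 64\right)\right)\right) = 234 \left(-384 + \left(7 + \left(-72\right)^{2} + 2 \left(-72\right)\right)\right) = 234 \left(-384 + \left(7 + 5184 - 144\right)\right) = 234 \left(-384 + 5047\right) = 234 \cdot 4663 = 1091142$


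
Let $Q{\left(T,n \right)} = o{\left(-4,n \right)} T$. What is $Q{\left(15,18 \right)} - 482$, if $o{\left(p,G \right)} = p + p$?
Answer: $-602$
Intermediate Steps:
$o{\left(p,G \right)} = 2 p$
$Q{\left(T,n \right)} = - 8 T$ ($Q{\left(T,n \right)} = 2 \left(-4\right) T = - 8 T$)
$Q{\left(15,18 \right)} - 482 = \left(-8\right) 15 - 482 = -120 - 482 = -602$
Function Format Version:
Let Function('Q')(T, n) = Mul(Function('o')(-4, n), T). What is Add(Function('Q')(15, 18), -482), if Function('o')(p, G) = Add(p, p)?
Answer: -602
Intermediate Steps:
Function('o')(p, G) = Mul(2, p)
Function('Q')(T, n) = Mul(-8, T) (Function('Q')(T, n) = Mul(Mul(2, -4), T) = Mul(-8, T))
Add(Function('Q')(15, 18), -482) = Add(Mul(-8, 15), -482) = Add(-120, -482) = -602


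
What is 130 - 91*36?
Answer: -3146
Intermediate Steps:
130 - 91*36 = 130 - 3276 = -3146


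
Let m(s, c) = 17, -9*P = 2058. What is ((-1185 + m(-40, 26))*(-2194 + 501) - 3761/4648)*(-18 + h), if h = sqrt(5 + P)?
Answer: -82719566919/2324 + 9191062991*I*sqrt(2013)/13944 ≈ -3.5594e+7 + 2.9573e+7*I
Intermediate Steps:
P = -686/3 (P = -1/9*2058 = -686/3 ≈ -228.67)
h = I*sqrt(2013)/3 (h = sqrt(5 - 686/3) = sqrt(-671/3) = I*sqrt(2013)/3 ≈ 14.955*I)
((-1185 + m(-40, 26))*(-2194 + 501) - 3761/4648)*(-18 + h) = ((-1185 + 17)*(-2194 + 501) - 3761/4648)*(-18 + I*sqrt(2013)/3) = (-1168*(-1693) - 3761*1/4648)*(-18 + I*sqrt(2013)/3) = (1977424 - 3761/4648)*(-18 + I*sqrt(2013)/3) = 9191062991*(-18 + I*sqrt(2013)/3)/4648 = -82719566919/2324 + 9191062991*I*sqrt(2013)/13944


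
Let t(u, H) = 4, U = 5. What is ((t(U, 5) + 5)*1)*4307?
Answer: 38763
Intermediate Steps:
((t(U, 5) + 5)*1)*4307 = ((4 + 5)*1)*4307 = (9*1)*4307 = 9*4307 = 38763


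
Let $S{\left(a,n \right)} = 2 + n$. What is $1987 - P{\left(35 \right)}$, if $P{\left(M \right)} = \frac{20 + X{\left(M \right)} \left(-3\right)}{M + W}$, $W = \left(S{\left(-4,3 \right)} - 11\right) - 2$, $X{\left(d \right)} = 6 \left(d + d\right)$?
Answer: $\frac{54889}{27} \approx 2032.9$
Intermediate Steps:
$X{\left(d \right)} = 12 d$ ($X{\left(d \right)} = 6 \cdot 2 d = 12 d$)
$W = -8$ ($W = \left(\left(2 + 3\right) - 11\right) - 2 = \left(5 - 11\right) - 2 = -6 - 2 = -8$)
$P{\left(M \right)} = \frac{20 - 36 M}{-8 + M}$ ($P{\left(M \right)} = \frac{20 + 12 M \left(-3\right)}{M - 8} = \frac{20 - 36 M}{-8 + M}$)
$1987 - P{\left(35 \right)} = 1987 - \frac{4 \left(5 - 315\right)}{-8 + 35} = 1987 - \frac{4 \left(5 - 315\right)}{27} = 1987 - 4 \cdot \frac{1}{27} \left(-310\right) = 1987 - - \frac{1240}{27} = 1987 + \frac{1240}{27} = \frac{54889}{27}$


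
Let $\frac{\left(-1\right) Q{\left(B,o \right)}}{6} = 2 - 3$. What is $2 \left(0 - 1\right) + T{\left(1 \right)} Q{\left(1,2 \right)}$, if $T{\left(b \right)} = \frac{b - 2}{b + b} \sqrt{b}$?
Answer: $-5$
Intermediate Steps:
$Q{\left(B,o \right)} = 6$ ($Q{\left(B,o \right)} = - 6 \left(2 - 3\right) = \left(-6\right) \left(-1\right) = 6$)
$T{\left(b \right)} = \frac{-2 + b}{2 \sqrt{b}}$ ($T{\left(b \right)} = \frac{-2 + b}{2 b} \sqrt{b} = \frac{-2 + b}{2 \sqrt{b}}$)
$2 \left(0 - 1\right) + T{\left(1 \right)} Q{\left(1,2 \right)} = 2 \left(0 - 1\right) + \frac{-2 + 1}{2 \cdot 1} \cdot 6 = 2 \left(-1\right) + \frac{1}{2} \cdot 1 \left(-1\right) 6 = -2 - 3 = -5$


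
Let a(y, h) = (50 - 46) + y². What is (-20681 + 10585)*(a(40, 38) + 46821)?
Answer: -488898800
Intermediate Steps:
a(y, h) = 4 + y²
(-20681 + 10585)*(a(40, 38) + 46821) = (-20681 + 10585)*((4 + 40²) + 46821) = -10096*((4 + 1600) + 46821) = -10096*(1604 + 46821) = -10096*48425 = -488898800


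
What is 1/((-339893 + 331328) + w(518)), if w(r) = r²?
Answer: 1/259759 ≈ 3.8497e-6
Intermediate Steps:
1/((-339893 + 331328) + w(518)) = 1/((-339893 + 331328) + 518²) = 1/(-8565 + 268324) = 1/259759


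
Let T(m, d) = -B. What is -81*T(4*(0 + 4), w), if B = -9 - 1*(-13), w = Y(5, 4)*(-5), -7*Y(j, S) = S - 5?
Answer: 324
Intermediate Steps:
Y(j, S) = 5/7 - S/7 (Y(j, S) = -(S - 5)/7 = -(-5 + S)/7 = 5/7 - S/7)
w = -5/7 (w = (5/7 - 1/7*4)*(-5) = (5/7 - 4/7)*(-5) = (1/7)*(-5) = -5/7 ≈ -0.71429)
B = 4 (B = -9 + 13 = 4)
T(m, d) = -4 (T(m, d) = -1*4 = -4)
-81*T(4*(0 + 4), w) = -81*(-4) = 324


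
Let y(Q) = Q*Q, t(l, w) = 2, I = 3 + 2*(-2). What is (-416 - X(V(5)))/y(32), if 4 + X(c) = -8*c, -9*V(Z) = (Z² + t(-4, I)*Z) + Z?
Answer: -1007/2304 ≈ -0.43707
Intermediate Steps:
I = -1 (I = 3 - 4 = -1)
V(Z) = -Z/3 - Z²/9 (V(Z) = -((Z² + 2*Z) + Z)/9 = -(Z² + 3*Z)/9 = -Z/3 - Z²/9)
X(c) = -4 - 8*c
y(Q) = Q²
(-416 - X(V(5)))/y(32) = (-416 - (-4 - (-8)*5*(3 + 5)/9))/(32²) = (-416 - (-4 - (-8)*5*8/9))/1024 = (-416 - (-4 - 8*(-40/9)))*(1/1024) = (-416 - (-4 + 320/9))*(1/1024) = (-416 - 1*284/9)*(1/1024) = (-416 - 284/9)*(1/1024) = -4028/9*1/1024 = -1007/2304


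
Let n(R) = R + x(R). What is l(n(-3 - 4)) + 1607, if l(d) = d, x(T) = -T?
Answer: 1607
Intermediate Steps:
n(R) = 0 (n(R) = R - R = 0)
l(n(-3 - 4)) + 1607 = 0 + 1607 = 1607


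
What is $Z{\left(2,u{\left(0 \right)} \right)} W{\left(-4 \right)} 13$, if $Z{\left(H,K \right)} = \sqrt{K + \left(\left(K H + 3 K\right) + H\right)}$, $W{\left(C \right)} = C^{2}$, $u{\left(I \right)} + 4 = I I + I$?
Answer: $208 i \sqrt{22} \approx 975.61 i$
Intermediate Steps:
$u{\left(I \right)} = -4 + I + I^{2}$ ($u{\left(I \right)} = -4 + \left(I I + I\right) = -4 + \left(I^{2} + I\right) = -4 + \left(I + I^{2}\right) = -4 + I + I^{2}$)
$Z{\left(H,K \right)} = \sqrt{H + 4 K + H K}$ ($Z{\left(H,K \right)} = \sqrt{K + \left(\left(H K + 3 K\right) + H\right)} = \sqrt{K + \left(\left(3 K + H K\right) + H\right)} = \sqrt{K + \left(H + 3 K + H K\right)} = \sqrt{H + 4 K + H K}$)
$Z{\left(2,u{\left(0 \right)} \right)} W{\left(-4 \right)} 13 = \sqrt{2 + 4 \left(-4 + 0 + 0^{2}\right) + 2 \left(-4 + 0 + 0^{2}\right)} \left(-4\right)^{2} \cdot 13 = \sqrt{2 + 4 \left(-4 + 0 + 0\right) + 2 \left(-4 + 0 + 0\right)} 16 \cdot 13 = \sqrt{2 + 4 \left(-4\right) + 2 \left(-4\right)} 16 \cdot 13 = \sqrt{2 - 16 - 8} \cdot 16 \cdot 13 = \sqrt{-22} \cdot 16 \cdot 13 = i \sqrt{22} \cdot 16 \cdot 13 = 16 i \sqrt{22} \cdot 13 = 208 i \sqrt{22}$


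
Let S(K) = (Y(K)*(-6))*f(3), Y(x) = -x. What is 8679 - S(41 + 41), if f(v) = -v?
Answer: 10155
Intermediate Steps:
S(K) = -18*K (S(K) = (-K*(-6))*(-1*3) = (6*K)*(-3) = -18*K)
8679 - S(41 + 41) = 8679 - (-18)*(41 + 41) = 8679 - (-18)*82 = 8679 - 1*(-1476) = 8679 + 1476 = 10155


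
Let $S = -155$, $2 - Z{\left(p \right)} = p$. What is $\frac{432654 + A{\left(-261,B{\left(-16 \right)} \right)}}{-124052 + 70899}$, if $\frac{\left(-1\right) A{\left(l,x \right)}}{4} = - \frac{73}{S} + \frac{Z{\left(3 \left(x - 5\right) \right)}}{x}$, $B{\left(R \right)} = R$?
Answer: $- \frac{268254387}{32954860} \approx -8.1401$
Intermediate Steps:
$Z{\left(p \right)} = 2 - p$
$A{\left(l,x \right)} = - \frac{292}{155} - \frac{4 \left(17 - 3 x\right)}{x}$ ($A{\left(l,x \right)} = - 4 \left(- \frac{73}{-155} + \frac{2 - 3 \left(x - 5\right)}{x}\right) = - 4 \left(\left(-73\right) \left(- \frac{1}{155}\right) + \frac{2 - 3 \left(-5 + x\right)}{x}\right) = - 4 \left(\frac{73}{155} + \frac{2 - \left(-15 + 3 x\right)}{x}\right) = - 4 \left(\frac{73}{155} + \frac{17 - 3 x}{x}\right) = - \frac{292}{155} - \frac{4 \left(17 - 3 x\right)}{x}$)
$\frac{432654 + A{\left(-261,B{\left(-16 \right)} \right)}}{-124052 + 70899} = \frac{432654 + \left(\frac{1568}{155} - \frac{68}{-16}\right)}{-124052 + 70899} = \frac{432654 + \left(\frac{1568}{155} - - \frac{17}{4}\right)}{-53153} = \left(432654 + \left(\frac{1568}{155} + \frac{17}{4}\right)\right) \left(- \frac{1}{53153}\right) = \left(432654 + \frac{8907}{620}\right) \left(- \frac{1}{53153}\right) = \frac{268254387}{620} \left(- \frac{1}{53153}\right) = - \frac{268254387}{32954860}$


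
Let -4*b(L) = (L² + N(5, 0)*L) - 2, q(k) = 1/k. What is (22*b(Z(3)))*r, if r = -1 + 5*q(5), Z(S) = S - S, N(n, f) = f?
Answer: 0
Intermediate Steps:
Z(S) = 0
r = 0 (r = -1 + 5/5 = -1 + 5*(⅕) = -1 + 1 = 0)
b(L) = ½ - L²/4 (b(L) = -((L² + 0*L) - 2)/4 = -((L² + 0) - 2)/4 = -(L² - 2)/4 = -(-2 + L²)/4 = ½ - L²/4)
(22*b(Z(3)))*r = (22*(½ - ¼*0²))*0 = (22*(½ - ¼*0))*0 = (22*(½ + 0))*0 = (22*(½))*0 = 11*0 = 0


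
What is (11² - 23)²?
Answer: 9604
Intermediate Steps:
(11² - 23)² = (121 - 23)² = 98² = 9604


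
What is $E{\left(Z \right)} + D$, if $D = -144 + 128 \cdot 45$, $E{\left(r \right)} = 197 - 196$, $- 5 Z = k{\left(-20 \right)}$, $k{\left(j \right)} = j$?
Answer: $5617$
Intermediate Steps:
$Z = 4$ ($Z = \left(- \frac{1}{5}\right) \left(-20\right) = 4$)
$E{\left(r \right)} = 1$ ($E{\left(r \right)} = 197 - 196 = 1$)
$D = 5616$ ($D = -144 + 5760 = 5616$)
$E{\left(Z \right)} + D = 1 + 5616 = 5617$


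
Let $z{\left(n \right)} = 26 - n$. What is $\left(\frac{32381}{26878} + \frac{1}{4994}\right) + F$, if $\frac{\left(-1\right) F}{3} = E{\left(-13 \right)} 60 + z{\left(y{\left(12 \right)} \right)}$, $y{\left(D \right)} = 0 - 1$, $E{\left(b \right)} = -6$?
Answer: $\frac{33564060215}{33557183} \approx 1000.2$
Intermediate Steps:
$y{\left(D \right)} = -1$ ($y{\left(D \right)} = 0 - 1 = -1$)
$F = 999$ ($F = - 3 \left(\left(-6\right) 60 + \left(26 - -1\right)\right) = - 3 \left(-360 + \left(26 + 1\right)\right) = - 3 \left(-360 + 27\right) = \left(-3\right) \left(-333\right) = 999$)
$\left(\frac{32381}{26878} + \frac{1}{4994}\right) + F = \left(\frac{32381}{26878} + \frac{1}{4994}\right) + 999 = \frac{40434398}{33557183} + 999 = \frac{33564060215}{33557183}$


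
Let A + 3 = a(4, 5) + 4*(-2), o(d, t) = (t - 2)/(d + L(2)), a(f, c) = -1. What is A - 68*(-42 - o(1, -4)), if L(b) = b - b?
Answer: 2436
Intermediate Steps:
L(b) = 0
o(d, t) = (-2 + t)/d (o(d, t) = (t - 2)/(d + 0) = (-2 + t)/d)
A = -12 (A = -3 + (-1 + 4*(-2)) = -3 + (-1 - 8) = -3 - 9 = -12)
A - 68*(-42 - o(1, -4)) = -12 - 68*(-42 - (-2 - 4)/1) = -12 - 68*(-42 - (-6)) = -12 - 68*(-42 - 1*(-6)) = -12 - 68*(-42 + 6) = -12 - 68*(-36) = -12 + 2448 = 2436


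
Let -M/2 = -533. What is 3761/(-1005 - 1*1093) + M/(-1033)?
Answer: -6121581/2167234 ≈ -2.8246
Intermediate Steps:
M = 1066 (M = -2*(-533) = 1066)
3761/(-1005 - 1*1093) + M/(-1033) = 3761/(-1005 - 1*1093) + 1066/(-1033) = 3761/(-1005 - 1093) + 1066*(-1/1033) = 3761/(-2098) - 1066/1033 = 3761*(-1/2098) - 1066/1033 = -3761/2098 - 1066/1033 = -6121581/2167234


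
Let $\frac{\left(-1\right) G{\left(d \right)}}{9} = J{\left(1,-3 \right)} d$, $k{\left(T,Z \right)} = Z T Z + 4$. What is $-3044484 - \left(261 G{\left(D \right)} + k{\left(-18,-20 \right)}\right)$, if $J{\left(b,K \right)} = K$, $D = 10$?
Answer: $-3107758$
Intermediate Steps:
$k{\left(T,Z \right)} = 4 + T Z^{2}$ ($k{\left(T,Z \right)} = T Z Z + 4 = T Z^{2} + 4 = 4 + T Z^{2}$)
$G{\left(d \right)} = 27 d$ ($G{\left(d \right)} = - 9 \left(- 3 d\right) = 27 d$)
$-3044484 - \left(261 G{\left(D \right)} + k{\left(-18,-20 \right)}\right) = -3044484 - \left(261 \cdot 27 \cdot 10 + \left(4 - 18 \left(-20\right)^{2}\right)\right) = -3044484 - \left(261 \cdot 270 + \left(4 - 7200\right)\right) = -3044484 - \left(70470 + \left(4 - 7200\right)\right) = -3044484 - \left(70470 - 7196\right) = -3044484 - 63274 = -3107758$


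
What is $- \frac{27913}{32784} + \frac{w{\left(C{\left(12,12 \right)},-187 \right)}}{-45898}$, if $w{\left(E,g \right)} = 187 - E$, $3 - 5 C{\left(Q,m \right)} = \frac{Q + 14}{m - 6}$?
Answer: $- \frac{60721237}{70977360} \approx -0.8555$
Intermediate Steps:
$C{\left(Q,m \right)} = \frac{3}{5} - \frac{14 + Q}{5 \left(-6 + m\right)}$ ($C{\left(Q,m \right)} = \frac{3}{5} - \frac{\left(Q + 14\right) \frac{1}{m - 6}}{5} = \frac{3}{5} - \frac{\left(14 + Q\right) \frac{1}{-6 + m}}{5} = \frac{3}{5} - \frac{\frac{1}{-6 + m} \left(14 + Q\right)}{5} = \frac{3}{5} - \frac{14 + Q}{5 \left(-6 + m\right)}$)
$- \frac{27913}{32784} + \frac{w{\left(C{\left(12,12 \right)},-187 \right)}}{-45898} = - \frac{27913}{32784} + \frac{187 - \frac{-32 - 12 + 3 \cdot 12}{5 \left(-6 + 12\right)}}{-45898} = \left(-27913\right) \frac{1}{32784} + \left(187 - \frac{-32 - 12 + 36}{5 \cdot 6}\right) \left(- \frac{1}{45898}\right) = - \frac{27913}{32784} + \left(187 - \frac{1}{5} \cdot \frac{1}{6} \left(-8\right)\right) \left(- \frac{1}{45898}\right) = - \frac{27913}{32784} + \left(187 - - \frac{4}{15}\right) \left(- \frac{1}{45898}\right) = - \frac{27913}{32784} + \left(187 + \frac{4}{15}\right) \left(- \frac{1}{45898}\right) = - \frac{27913}{32784} + \frac{2809}{15} \left(- \frac{1}{45898}\right) = - \frac{27913}{32784} - \frac{53}{12990} = - \frac{60721237}{70977360}$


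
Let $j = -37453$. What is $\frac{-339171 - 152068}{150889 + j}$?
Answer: $- \frac{491239}{113436} \approx -4.3305$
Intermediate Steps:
$\frac{-339171 - 152068}{150889 + j} = \frac{-339171 - 152068}{150889 - 37453} = - \frac{491239}{113436}$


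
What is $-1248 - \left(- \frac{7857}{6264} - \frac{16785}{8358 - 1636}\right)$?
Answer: $- \frac{970205385}{779752} \approx -1244.2$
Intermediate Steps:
$-1248 - \left(- \frac{7857}{6264} - \frac{16785}{8358 - 1636}\right) = -1248 - \left(\left(-7857\right) \frac{1}{6264} - \frac{16785}{8358 - 1636}\right) = -1248 - \left(- \frac{291}{232} - \frac{16785}{6722}\right) = -1248 - - \frac{2925111}{779752} = -1248 + \frac{2925111}{779752} = - \frac{970205385}{779752}$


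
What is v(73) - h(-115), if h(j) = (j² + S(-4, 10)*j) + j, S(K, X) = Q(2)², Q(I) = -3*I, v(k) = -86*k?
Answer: -15248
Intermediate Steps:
S(K, X) = 36 (S(K, X) = (-3*2)² = (-6)² = 36)
h(j) = j² + 37*j (h(j) = (j² + 36*j) + j = j² + 37*j)
v(73) - h(-115) = -86*73 - (-115)*(37 - 115) = -6278 - (-115)*(-78) = -6278 - 1*8970 = -6278 - 8970 = -15248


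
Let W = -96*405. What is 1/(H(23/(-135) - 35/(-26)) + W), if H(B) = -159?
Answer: -1/39039 ≈ -2.5615e-5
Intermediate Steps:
W = -38880
1/(H(23/(-135) - 35/(-26)) + W) = 1/(-159 - 38880) = 1/(-39039) = -1/39039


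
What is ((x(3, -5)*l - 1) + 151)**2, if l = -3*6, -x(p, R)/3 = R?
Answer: 14400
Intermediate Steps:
x(p, R) = -3*R
l = -18
((x(3, -5)*l - 1) + 151)**2 = ((-3*(-5)*(-18) - 1) + 151)**2 = ((15*(-18) - 1) + 151)**2 = ((-270 - 1) + 151)**2 = (-271 + 151)**2 = (-120)**2 = 14400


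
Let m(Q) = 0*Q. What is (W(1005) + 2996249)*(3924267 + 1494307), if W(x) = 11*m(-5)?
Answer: 16235396928926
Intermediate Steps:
m(Q) = 0
W(x) = 0 (W(x) = 11*0 = 0)
(W(1005) + 2996249)*(3924267 + 1494307) = (0 + 2996249)*(3924267 + 1494307) = 2996249*5418574 = 16235396928926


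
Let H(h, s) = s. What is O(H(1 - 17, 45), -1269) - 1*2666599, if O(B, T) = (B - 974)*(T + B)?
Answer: -1529503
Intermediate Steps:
O(B, T) = (-974 + B)*(B + T)
O(H(1 - 17, 45), -1269) - 1*2666599 = (45² - 974*45 - 974*(-1269) + 45*(-1269)) - 1*2666599 = (2025 - 43830 + 1236006 - 57105) - 2666599 = 1137096 - 2666599 = -1529503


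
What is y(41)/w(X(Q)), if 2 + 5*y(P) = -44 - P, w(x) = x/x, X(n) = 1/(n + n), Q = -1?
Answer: -87/5 ≈ -17.400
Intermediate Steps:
X(n) = 1/(2*n)
w(x) = 1
y(P) = -46/5 - P/5 (y(P) = -2/5 + (-44 - P)/5 = -2/5 + (-44/5 - P/5) = -46/5 - P/5)
y(41)/w(X(Q)) = (-46/5 - 1/5*41)/1 = (-46/5 - 41/5)*1 = -87/5*1 = -87/5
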